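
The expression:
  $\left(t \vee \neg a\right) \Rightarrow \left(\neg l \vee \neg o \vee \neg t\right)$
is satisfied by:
  {l: False, t: False, o: False}
  {o: True, l: False, t: False}
  {t: True, l: False, o: False}
  {o: True, t: True, l: False}
  {l: True, o: False, t: False}
  {o: True, l: True, t: False}
  {t: True, l: True, o: False}


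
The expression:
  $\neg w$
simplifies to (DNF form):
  $\neg w$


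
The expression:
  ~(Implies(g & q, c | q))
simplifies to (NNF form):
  False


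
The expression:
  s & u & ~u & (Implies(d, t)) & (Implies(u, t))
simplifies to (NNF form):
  False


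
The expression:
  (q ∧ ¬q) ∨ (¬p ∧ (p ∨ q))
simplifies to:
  q ∧ ¬p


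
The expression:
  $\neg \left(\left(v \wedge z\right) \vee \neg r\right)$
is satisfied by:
  {r: True, v: False, z: False}
  {r: True, z: True, v: False}
  {r: True, v: True, z: False}


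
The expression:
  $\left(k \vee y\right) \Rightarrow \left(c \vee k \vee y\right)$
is always true.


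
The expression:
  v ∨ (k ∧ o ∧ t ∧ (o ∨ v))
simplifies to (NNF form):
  v ∨ (k ∧ o ∧ t)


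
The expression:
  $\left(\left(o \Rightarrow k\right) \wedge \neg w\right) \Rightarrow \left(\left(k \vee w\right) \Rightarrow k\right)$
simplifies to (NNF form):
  $\text{True}$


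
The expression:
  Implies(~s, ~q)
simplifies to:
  s | ~q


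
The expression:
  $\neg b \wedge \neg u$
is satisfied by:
  {u: False, b: False}


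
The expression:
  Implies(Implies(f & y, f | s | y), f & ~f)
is never true.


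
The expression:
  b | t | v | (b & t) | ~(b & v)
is always true.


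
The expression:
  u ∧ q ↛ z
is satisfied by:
  {u: True, q: True, z: False}


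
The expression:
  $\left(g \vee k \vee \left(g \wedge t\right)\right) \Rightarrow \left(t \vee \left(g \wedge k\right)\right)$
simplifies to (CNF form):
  $\left(g \vee t \vee \neg g\right) \wedge \left(g \vee t \vee \neg k\right) \wedge \left(k \vee t \vee \neg g\right) \wedge \left(k \vee t \vee \neg k\right)$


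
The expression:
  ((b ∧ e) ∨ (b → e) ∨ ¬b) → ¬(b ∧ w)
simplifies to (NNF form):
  ¬b ∨ ¬e ∨ ¬w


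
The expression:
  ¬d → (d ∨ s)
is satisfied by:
  {d: True, s: True}
  {d: True, s: False}
  {s: True, d: False}


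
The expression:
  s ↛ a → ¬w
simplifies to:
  a ∨ ¬s ∨ ¬w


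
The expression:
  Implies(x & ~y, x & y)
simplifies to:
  y | ~x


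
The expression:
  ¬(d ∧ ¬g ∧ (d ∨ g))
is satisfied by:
  {g: True, d: False}
  {d: False, g: False}
  {d: True, g: True}


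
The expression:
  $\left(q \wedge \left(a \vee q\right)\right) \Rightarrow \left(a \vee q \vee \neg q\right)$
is always true.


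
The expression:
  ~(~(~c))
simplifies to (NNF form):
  ~c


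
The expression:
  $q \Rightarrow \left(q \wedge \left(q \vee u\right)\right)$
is always true.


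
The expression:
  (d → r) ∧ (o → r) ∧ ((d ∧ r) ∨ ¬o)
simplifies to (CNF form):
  (d ∨ ¬d) ∧ (d ∨ ¬o) ∧ (r ∨ ¬d) ∧ (r ∨ ¬o)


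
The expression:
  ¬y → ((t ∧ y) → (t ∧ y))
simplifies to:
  True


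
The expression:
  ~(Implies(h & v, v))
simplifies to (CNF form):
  False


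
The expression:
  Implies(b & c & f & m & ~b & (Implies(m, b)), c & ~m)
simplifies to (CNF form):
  True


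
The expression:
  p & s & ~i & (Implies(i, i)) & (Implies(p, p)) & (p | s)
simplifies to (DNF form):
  p & s & ~i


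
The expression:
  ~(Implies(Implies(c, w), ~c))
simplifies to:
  c & w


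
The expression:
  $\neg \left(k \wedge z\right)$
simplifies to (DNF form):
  $\neg k \vee \neg z$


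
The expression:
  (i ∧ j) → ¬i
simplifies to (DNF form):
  ¬i ∨ ¬j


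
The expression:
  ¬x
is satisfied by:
  {x: False}


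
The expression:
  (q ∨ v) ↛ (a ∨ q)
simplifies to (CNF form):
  v ∧ ¬a ∧ ¬q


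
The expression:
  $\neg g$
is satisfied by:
  {g: False}


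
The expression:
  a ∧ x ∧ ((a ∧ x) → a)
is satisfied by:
  {a: True, x: True}


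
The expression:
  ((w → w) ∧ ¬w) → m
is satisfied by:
  {m: True, w: True}
  {m: True, w: False}
  {w: True, m: False}


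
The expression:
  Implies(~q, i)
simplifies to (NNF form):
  i | q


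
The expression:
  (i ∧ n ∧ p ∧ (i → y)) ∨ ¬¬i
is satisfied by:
  {i: True}


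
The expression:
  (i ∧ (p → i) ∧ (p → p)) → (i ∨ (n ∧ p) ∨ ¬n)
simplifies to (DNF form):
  True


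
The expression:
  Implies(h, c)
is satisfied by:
  {c: True, h: False}
  {h: False, c: False}
  {h: True, c: True}


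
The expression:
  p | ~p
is always true.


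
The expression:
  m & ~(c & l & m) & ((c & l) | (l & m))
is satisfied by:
  {m: True, l: True, c: False}


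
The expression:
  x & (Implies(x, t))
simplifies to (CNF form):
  t & x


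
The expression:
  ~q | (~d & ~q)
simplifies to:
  ~q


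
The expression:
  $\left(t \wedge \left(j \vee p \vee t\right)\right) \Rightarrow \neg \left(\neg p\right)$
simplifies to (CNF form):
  $p \vee \neg t$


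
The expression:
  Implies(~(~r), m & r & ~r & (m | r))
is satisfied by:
  {r: False}


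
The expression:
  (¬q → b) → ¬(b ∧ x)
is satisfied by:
  {x: False, b: False}
  {b: True, x: False}
  {x: True, b: False}


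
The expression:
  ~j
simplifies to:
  ~j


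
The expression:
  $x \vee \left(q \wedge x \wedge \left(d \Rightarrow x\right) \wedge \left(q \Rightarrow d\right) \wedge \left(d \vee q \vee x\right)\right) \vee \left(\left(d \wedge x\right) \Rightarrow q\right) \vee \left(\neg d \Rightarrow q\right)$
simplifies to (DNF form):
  $\text{True}$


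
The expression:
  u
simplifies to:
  u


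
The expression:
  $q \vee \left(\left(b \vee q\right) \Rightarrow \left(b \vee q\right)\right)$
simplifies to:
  $\text{True}$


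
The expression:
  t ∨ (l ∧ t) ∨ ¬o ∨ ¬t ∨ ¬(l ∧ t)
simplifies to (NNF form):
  True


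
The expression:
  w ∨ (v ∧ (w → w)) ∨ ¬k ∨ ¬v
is always true.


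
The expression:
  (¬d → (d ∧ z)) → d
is always true.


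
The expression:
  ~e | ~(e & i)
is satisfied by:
  {e: False, i: False}
  {i: True, e: False}
  {e: True, i: False}


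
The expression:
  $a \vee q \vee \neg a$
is always true.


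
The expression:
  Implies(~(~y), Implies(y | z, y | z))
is always true.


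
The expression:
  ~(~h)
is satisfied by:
  {h: True}


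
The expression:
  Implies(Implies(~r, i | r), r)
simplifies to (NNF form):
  r | ~i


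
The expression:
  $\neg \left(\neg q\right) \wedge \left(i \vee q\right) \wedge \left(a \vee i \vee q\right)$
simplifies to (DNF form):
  $q$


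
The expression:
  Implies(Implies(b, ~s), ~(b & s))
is always true.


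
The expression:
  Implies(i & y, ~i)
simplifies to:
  ~i | ~y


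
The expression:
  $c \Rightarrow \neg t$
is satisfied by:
  {c: False, t: False}
  {t: True, c: False}
  {c: True, t: False}


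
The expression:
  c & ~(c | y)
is never true.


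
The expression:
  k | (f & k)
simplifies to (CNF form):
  k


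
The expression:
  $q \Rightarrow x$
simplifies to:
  $x \vee \neg q$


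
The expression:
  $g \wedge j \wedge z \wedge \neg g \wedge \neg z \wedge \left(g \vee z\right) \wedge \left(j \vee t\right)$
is never true.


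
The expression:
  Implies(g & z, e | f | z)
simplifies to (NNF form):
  True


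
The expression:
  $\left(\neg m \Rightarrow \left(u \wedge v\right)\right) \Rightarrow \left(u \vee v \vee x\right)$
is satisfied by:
  {u: True, x: True, v: True, m: False}
  {u: True, x: True, m: False, v: False}
  {u: True, v: True, m: False, x: False}
  {u: True, m: False, v: False, x: False}
  {x: True, v: True, m: False, u: False}
  {x: True, m: False, v: False, u: False}
  {v: True, x: False, m: False, u: False}
  {x: False, m: False, v: False, u: False}
  {x: True, u: True, m: True, v: True}
  {x: True, u: True, m: True, v: False}
  {u: True, m: True, v: True, x: False}
  {u: True, m: True, x: False, v: False}
  {v: True, m: True, x: True, u: False}
  {m: True, x: True, u: False, v: False}
  {m: True, v: True, u: False, x: False}


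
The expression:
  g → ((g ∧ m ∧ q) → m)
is always true.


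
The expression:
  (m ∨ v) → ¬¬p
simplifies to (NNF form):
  p ∨ (¬m ∧ ¬v)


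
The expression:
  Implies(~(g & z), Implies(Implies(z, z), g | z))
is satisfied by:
  {z: True, g: True}
  {z: True, g: False}
  {g: True, z: False}


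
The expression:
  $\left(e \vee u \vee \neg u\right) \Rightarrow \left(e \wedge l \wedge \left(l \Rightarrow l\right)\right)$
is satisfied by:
  {e: True, l: True}


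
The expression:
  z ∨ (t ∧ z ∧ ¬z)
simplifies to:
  z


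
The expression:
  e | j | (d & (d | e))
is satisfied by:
  {d: True, e: True, j: True}
  {d: True, e: True, j: False}
  {d: True, j: True, e: False}
  {d: True, j: False, e: False}
  {e: True, j: True, d: False}
  {e: True, j: False, d: False}
  {j: True, e: False, d: False}


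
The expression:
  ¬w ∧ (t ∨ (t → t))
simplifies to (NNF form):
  ¬w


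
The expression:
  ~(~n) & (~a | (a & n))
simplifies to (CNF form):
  n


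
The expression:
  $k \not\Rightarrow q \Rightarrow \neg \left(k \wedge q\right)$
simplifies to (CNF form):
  $\text{True}$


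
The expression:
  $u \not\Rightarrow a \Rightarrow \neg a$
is always true.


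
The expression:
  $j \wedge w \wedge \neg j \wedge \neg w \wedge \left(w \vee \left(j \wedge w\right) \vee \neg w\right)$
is never true.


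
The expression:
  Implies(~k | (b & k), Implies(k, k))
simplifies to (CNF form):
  True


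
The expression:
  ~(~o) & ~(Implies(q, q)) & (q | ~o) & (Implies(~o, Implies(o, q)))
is never true.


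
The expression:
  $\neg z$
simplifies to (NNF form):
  $\neg z$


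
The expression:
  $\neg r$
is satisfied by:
  {r: False}


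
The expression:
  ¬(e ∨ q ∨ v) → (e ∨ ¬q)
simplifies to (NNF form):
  True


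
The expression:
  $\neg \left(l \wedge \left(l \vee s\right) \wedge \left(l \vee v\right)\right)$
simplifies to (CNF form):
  $\neg l$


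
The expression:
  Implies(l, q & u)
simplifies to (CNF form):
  (q | ~l) & (u | ~l)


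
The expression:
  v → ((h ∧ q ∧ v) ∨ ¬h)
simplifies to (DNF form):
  q ∨ ¬h ∨ ¬v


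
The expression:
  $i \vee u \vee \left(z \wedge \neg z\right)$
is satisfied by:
  {i: True, u: True}
  {i: True, u: False}
  {u: True, i: False}


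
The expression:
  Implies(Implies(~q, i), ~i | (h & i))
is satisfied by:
  {h: True, i: False}
  {i: False, h: False}
  {i: True, h: True}


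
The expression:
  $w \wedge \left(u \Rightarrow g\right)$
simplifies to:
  $w \wedge \left(g \vee \neg u\right)$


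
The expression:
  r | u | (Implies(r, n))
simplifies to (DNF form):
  True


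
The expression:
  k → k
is always true.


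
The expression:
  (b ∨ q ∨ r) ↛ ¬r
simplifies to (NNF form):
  r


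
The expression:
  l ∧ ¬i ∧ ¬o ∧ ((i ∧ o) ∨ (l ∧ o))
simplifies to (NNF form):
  False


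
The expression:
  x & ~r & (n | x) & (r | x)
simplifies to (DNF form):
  x & ~r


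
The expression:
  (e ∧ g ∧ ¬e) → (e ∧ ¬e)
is always true.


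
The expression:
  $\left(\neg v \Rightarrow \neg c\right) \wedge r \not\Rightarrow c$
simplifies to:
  $r \wedge \neg c$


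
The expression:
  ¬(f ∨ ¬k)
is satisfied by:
  {k: True, f: False}


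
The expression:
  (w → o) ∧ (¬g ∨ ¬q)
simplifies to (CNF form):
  (o ∨ ¬w) ∧ (¬g ∨ ¬q) ∧ (o ∨ ¬g ∨ ¬q) ∧ (o ∨ ¬g ∨ ¬w) ∧ (o ∨ ¬q ∨ ¬w) ∧ (¬g ∨ ¬q ∨ ¬w) ∧ (o ∨ ¬g ∨ ¬q ∨ ¬w)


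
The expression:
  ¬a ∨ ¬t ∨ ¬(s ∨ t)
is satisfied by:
  {t: False, a: False}
  {a: True, t: False}
  {t: True, a: False}


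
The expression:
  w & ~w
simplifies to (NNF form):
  False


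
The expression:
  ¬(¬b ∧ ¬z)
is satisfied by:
  {b: True, z: True}
  {b: True, z: False}
  {z: True, b: False}


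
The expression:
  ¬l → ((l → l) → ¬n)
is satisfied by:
  {l: True, n: False}
  {n: False, l: False}
  {n: True, l: True}


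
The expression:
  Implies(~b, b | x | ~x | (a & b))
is always true.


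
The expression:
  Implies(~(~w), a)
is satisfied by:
  {a: True, w: False}
  {w: False, a: False}
  {w: True, a: True}


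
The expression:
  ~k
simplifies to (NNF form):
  ~k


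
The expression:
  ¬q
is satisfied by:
  {q: False}


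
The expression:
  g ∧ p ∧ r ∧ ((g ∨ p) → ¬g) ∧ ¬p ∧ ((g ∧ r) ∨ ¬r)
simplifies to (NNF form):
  False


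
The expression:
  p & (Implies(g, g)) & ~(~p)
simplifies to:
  p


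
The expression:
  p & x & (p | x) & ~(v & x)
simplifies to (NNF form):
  p & x & ~v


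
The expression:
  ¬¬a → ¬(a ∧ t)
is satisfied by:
  {t: False, a: False}
  {a: True, t: False}
  {t: True, a: False}


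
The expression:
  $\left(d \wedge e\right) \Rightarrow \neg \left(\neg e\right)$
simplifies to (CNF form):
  $\text{True}$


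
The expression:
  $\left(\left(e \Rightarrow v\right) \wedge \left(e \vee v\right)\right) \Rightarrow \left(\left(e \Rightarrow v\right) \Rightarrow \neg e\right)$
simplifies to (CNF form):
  $\neg e \vee \neg v$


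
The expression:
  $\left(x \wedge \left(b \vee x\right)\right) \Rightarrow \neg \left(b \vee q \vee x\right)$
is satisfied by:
  {x: False}


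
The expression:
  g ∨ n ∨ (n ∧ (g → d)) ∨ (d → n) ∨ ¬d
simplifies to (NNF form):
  g ∨ n ∨ ¬d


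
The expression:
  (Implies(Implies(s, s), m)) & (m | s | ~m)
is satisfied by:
  {m: True}


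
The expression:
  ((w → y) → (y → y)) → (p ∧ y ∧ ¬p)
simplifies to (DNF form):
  False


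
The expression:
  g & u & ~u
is never true.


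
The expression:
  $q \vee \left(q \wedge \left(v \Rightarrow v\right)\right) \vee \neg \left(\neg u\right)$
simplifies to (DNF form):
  $q \vee u$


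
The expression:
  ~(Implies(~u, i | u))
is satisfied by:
  {u: False, i: False}


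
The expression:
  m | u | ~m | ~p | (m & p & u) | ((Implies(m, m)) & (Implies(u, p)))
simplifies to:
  True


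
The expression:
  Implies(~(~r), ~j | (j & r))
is always true.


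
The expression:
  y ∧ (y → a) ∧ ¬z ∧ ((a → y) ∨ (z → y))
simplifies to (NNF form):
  a ∧ y ∧ ¬z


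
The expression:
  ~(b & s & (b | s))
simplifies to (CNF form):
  ~b | ~s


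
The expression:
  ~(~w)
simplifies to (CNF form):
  w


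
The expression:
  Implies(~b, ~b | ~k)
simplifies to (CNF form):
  True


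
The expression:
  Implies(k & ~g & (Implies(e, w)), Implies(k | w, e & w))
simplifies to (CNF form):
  e | g | ~k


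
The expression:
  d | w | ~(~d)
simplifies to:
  d | w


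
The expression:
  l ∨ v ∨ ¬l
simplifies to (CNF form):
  True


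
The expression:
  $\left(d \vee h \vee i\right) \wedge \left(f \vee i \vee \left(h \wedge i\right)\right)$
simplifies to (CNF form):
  $\left(f \vee i\right) \wedge \left(d \vee f \vee i\right) \wedge \left(d \vee h \vee i\right) \wedge \left(f \vee h \vee i\right)$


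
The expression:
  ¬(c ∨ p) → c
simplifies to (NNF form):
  c ∨ p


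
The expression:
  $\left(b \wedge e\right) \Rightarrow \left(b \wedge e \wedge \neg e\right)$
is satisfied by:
  {e: False, b: False}
  {b: True, e: False}
  {e: True, b: False}


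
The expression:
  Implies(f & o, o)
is always true.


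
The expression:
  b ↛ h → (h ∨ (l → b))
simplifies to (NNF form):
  True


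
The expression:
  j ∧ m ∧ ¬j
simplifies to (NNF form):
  False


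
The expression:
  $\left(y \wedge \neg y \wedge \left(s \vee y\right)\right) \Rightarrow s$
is always true.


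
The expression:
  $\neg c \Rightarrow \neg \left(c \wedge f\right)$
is always true.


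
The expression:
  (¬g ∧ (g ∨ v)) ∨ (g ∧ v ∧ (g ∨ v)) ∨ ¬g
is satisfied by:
  {v: True, g: False}
  {g: False, v: False}
  {g: True, v: True}


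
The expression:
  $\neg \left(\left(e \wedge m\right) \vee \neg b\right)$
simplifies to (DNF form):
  $\left(b \wedge \neg e\right) \vee \left(b \wedge \neg m\right)$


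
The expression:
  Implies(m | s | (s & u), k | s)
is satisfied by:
  {s: True, k: True, m: False}
  {s: True, m: False, k: False}
  {k: True, m: False, s: False}
  {k: False, m: False, s: False}
  {s: True, k: True, m: True}
  {s: True, m: True, k: False}
  {k: True, m: True, s: False}


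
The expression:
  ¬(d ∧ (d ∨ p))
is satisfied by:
  {d: False}


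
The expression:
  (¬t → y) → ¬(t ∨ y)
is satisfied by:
  {y: False, t: False}


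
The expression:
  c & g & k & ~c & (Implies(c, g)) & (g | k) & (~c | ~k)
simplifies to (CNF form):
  False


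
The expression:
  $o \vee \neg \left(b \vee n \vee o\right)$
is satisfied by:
  {o: True, b: False, n: False}
  {n: True, o: True, b: False}
  {o: True, b: True, n: False}
  {n: True, o: True, b: True}
  {n: False, b: False, o: False}


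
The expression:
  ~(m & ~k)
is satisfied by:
  {k: True, m: False}
  {m: False, k: False}
  {m: True, k: True}


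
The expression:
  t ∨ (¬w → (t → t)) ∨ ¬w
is always true.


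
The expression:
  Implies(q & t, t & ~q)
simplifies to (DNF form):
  ~q | ~t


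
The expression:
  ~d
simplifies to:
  ~d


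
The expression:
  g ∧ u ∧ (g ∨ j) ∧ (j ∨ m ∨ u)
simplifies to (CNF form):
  g ∧ u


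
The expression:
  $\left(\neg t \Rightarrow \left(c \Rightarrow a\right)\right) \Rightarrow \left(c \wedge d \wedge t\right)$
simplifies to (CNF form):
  $c \wedge \left(d \vee \neg t\right) \wedge \left(t \vee \neg a\right)$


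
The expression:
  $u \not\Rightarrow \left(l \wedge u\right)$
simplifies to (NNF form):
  $u \wedge \neg l$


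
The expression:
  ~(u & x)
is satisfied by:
  {u: False, x: False}
  {x: True, u: False}
  {u: True, x: False}


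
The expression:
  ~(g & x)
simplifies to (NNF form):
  ~g | ~x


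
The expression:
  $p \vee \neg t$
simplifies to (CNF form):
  $p \vee \neg t$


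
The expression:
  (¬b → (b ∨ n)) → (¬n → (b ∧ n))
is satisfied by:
  {n: True, b: False}
  {b: False, n: False}
  {b: True, n: True}


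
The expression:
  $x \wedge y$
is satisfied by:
  {x: True, y: True}


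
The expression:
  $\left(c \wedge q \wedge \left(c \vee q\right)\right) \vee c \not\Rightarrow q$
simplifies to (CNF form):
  $c$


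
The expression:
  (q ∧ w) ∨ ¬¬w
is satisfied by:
  {w: True}


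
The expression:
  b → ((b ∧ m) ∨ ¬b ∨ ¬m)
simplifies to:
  True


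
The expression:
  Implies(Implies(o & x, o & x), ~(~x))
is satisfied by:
  {x: True}


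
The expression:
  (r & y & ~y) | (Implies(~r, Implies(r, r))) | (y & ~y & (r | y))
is always true.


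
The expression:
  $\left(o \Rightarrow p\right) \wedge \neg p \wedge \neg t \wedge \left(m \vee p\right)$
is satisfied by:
  {m: True, o: False, p: False, t: False}


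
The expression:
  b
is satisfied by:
  {b: True}


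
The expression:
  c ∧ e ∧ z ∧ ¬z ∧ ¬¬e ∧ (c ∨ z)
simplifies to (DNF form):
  False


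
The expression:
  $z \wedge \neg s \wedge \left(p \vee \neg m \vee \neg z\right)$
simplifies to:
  $z \wedge \neg s \wedge \left(p \vee \neg m\right)$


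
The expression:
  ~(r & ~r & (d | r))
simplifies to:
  True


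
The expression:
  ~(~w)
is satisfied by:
  {w: True}


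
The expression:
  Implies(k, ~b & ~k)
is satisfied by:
  {k: False}


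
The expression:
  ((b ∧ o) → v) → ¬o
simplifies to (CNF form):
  (b ∨ ¬o) ∧ (¬o ∨ ¬v)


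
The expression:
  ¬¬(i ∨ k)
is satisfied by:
  {i: True, k: True}
  {i: True, k: False}
  {k: True, i: False}


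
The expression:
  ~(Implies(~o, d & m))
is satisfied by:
  {o: False, m: False, d: False}
  {d: True, o: False, m: False}
  {m: True, o: False, d: False}


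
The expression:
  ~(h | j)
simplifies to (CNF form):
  ~h & ~j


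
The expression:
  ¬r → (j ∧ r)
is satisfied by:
  {r: True}


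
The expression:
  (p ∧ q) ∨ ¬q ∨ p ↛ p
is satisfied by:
  {p: True, q: False}
  {q: False, p: False}
  {q: True, p: True}


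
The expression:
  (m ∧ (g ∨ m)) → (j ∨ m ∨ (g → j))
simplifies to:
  True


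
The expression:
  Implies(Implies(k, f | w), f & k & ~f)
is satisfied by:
  {k: True, w: False, f: False}


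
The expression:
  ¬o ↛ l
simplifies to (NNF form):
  ¬l ∧ ¬o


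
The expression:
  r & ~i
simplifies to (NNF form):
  r & ~i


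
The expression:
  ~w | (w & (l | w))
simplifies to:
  True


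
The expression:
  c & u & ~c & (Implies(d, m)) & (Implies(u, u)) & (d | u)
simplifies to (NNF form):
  False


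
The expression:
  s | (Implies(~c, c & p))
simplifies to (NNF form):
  c | s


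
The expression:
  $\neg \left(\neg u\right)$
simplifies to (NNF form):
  $u$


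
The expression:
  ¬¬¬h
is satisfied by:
  {h: False}


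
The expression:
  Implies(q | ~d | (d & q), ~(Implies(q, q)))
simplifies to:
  d & ~q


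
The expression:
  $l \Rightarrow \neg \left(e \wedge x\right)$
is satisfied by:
  {l: False, e: False, x: False}
  {x: True, l: False, e: False}
  {e: True, l: False, x: False}
  {x: True, e: True, l: False}
  {l: True, x: False, e: False}
  {x: True, l: True, e: False}
  {e: True, l: True, x: False}


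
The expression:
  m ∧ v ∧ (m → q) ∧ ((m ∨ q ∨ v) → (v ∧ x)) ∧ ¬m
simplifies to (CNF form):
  False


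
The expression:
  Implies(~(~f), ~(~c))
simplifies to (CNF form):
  c | ~f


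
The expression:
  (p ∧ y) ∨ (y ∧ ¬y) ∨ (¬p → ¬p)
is always true.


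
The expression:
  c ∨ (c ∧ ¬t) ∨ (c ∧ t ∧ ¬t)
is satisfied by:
  {c: True}


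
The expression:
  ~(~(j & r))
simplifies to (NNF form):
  j & r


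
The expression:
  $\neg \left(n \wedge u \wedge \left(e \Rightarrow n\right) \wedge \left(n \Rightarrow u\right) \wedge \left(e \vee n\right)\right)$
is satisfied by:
  {u: False, n: False}
  {n: True, u: False}
  {u: True, n: False}


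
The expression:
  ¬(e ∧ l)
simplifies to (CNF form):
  ¬e ∨ ¬l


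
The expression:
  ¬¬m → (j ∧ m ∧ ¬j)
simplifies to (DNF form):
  ¬m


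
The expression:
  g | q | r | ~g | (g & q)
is always true.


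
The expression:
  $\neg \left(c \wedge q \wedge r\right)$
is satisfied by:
  {c: False, q: False, r: False}
  {r: True, c: False, q: False}
  {q: True, c: False, r: False}
  {r: True, q: True, c: False}
  {c: True, r: False, q: False}
  {r: True, c: True, q: False}
  {q: True, c: True, r: False}


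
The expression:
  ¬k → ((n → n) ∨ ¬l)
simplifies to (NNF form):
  True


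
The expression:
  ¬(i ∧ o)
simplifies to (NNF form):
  ¬i ∨ ¬o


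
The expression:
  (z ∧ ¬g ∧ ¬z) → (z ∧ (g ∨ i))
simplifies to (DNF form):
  True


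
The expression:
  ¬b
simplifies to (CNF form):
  ¬b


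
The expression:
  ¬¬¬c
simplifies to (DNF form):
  ¬c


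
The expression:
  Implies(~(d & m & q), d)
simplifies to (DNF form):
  d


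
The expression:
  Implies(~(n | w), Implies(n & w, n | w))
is always true.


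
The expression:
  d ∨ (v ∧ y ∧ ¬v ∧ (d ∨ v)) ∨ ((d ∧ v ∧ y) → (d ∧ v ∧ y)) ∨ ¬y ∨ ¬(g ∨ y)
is always true.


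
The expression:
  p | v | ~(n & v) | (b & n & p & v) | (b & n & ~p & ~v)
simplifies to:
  True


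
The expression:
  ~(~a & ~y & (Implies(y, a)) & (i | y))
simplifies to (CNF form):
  a | y | ~i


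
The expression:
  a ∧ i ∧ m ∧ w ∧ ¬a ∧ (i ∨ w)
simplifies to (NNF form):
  False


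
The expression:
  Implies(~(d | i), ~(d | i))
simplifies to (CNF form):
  True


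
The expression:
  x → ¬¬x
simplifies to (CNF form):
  True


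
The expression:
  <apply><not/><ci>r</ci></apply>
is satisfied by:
  {r: False}


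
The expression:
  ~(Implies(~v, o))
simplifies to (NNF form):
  ~o & ~v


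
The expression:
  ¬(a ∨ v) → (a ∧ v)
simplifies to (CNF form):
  a ∨ v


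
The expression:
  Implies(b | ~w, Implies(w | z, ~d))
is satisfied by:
  {w: False, z: False, d: False, b: False}
  {b: True, w: False, z: False, d: False}
  {z: True, b: False, w: False, d: False}
  {b: True, z: True, w: False, d: False}
  {w: True, b: False, z: False, d: False}
  {b: True, w: True, z: False, d: False}
  {z: True, w: True, b: False, d: False}
  {b: True, z: True, w: True, d: False}
  {d: True, b: False, w: False, z: False}
  {d: True, b: True, w: False, z: False}
  {d: True, w: True, b: False, z: False}
  {d: True, z: True, w: True, b: False}


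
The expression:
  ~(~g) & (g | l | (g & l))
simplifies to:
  g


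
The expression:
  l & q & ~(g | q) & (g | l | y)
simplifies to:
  False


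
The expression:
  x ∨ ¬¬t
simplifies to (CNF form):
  t ∨ x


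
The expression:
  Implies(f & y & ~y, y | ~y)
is always true.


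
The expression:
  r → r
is always true.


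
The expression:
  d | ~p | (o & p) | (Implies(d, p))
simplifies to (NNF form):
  True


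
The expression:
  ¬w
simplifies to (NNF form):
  ¬w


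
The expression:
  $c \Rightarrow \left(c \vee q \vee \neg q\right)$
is always true.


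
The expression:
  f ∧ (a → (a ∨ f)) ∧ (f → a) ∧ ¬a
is never true.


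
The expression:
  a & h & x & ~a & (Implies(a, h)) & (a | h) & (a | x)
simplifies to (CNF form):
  False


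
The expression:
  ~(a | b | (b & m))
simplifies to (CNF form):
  ~a & ~b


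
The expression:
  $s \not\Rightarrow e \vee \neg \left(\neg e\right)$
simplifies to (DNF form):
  $e \vee s$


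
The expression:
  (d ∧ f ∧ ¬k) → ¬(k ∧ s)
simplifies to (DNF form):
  True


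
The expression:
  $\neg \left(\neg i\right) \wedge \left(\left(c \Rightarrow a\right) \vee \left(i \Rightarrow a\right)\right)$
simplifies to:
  $i \wedge \left(a \vee \neg c\right)$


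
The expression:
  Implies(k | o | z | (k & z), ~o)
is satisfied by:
  {o: False}


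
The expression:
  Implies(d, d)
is always true.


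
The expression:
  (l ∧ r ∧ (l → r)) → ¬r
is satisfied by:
  {l: False, r: False}
  {r: True, l: False}
  {l: True, r: False}


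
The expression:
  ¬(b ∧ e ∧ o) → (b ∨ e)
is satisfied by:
  {b: True, e: True}
  {b: True, e: False}
  {e: True, b: False}


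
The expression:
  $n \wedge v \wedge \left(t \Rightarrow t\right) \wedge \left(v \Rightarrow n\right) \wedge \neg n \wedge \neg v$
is never true.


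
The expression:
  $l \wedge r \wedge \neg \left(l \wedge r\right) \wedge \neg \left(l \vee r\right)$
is never true.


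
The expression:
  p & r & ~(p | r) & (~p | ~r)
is never true.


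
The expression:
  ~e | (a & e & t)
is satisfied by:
  {t: True, a: True, e: False}
  {t: True, a: False, e: False}
  {a: True, t: False, e: False}
  {t: False, a: False, e: False}
  {t: True, e: True, a: True}


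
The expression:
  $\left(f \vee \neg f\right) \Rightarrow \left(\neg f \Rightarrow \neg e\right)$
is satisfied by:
  {f: True, e: False}
  {e: False, f: False}
  {e: True, f: True}


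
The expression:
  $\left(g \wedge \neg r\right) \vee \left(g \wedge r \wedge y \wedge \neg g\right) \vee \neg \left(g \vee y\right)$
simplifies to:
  $\left(g \wedge \neg r\right) \vee \left(\neg g \wedge \neg y\right)$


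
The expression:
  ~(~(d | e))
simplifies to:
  d | e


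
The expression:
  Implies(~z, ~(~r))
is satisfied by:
  {r: True, z: True}
  {r: True, z: False}
  {z: True, r: False}


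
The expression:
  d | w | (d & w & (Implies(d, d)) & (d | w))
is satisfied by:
  {d: True, w: True}
  {d: True, w: False}
  {w: True, d: False}


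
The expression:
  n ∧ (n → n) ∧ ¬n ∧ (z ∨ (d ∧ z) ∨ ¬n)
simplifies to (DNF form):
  False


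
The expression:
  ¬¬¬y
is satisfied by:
  {y: False}


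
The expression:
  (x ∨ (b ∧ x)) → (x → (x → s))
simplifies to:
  s ∨ ¬x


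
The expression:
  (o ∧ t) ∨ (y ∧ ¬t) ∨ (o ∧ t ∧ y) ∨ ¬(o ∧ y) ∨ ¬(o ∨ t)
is always true.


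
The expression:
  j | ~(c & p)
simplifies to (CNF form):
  j | ~c | ~p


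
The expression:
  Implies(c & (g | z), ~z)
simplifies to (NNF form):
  ~c | ~z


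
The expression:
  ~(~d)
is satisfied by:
  {d: True}


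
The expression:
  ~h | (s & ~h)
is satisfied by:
  {h: False}


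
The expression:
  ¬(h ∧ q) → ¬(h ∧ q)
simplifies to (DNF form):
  True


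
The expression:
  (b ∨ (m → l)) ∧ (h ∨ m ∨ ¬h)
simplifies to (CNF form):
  b ∨ l ∨ ¬m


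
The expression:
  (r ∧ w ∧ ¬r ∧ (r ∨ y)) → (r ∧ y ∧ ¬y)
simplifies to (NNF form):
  True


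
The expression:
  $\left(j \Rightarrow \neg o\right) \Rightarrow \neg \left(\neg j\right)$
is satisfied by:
  {j: True}


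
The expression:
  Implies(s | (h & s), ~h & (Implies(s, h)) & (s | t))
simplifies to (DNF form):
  ~s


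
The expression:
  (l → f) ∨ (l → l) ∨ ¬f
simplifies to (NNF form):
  True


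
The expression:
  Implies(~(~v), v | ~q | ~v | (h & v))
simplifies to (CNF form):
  True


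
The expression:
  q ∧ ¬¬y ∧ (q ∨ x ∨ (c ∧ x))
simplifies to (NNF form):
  q ∧ y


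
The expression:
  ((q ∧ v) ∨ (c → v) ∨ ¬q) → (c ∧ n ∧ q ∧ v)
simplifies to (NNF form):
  c ∧ q ∧ (n ∨ ¬v)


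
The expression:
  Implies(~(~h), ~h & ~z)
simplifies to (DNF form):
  ~h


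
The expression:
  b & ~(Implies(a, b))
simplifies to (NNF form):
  False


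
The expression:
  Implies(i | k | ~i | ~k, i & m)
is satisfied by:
  {m: True, i: True}


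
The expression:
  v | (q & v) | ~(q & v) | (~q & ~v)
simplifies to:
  True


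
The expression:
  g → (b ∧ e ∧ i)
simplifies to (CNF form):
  (b ∨ ¬g) ∧ (e ∨ ¬g) ∧ (i ∨ ¬g)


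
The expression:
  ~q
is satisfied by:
  {q: False}


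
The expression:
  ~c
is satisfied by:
  {c: False}


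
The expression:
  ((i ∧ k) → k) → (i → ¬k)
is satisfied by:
  {k: False, i: False}
  {i: True, k: False}
  {k: True, i: False}


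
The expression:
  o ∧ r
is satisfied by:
  {r: True, o: True}


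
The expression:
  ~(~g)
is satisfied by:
  {g: True}


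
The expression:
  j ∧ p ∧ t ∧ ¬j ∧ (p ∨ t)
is never true.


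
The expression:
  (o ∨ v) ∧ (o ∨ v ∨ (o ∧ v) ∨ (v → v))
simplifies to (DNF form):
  o ∨ v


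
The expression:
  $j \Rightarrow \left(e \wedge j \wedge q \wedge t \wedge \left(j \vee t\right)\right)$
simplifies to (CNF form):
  $\left(e \vee \neg j\right) \wedge \left(q \vee \neg j\right) \wedge \left(t \vee \neg j\right)$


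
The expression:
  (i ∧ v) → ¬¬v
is always true.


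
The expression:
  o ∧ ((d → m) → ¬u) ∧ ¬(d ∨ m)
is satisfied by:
  {o: True, u: False, d: False, m: False}


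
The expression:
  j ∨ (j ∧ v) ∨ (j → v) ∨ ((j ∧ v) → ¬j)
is always true.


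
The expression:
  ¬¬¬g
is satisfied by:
  {g: False}


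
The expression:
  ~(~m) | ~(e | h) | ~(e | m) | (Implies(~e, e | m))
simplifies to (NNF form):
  True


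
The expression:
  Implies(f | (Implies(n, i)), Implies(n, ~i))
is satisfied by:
  {n: False, i: False}
  {i: True, n: False}
  {n: True, i: False}


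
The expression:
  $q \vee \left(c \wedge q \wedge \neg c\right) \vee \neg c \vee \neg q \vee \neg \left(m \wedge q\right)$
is always true.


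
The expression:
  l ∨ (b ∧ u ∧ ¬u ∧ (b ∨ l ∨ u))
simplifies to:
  l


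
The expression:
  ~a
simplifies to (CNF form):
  ~a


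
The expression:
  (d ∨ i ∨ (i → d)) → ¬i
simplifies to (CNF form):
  ¬i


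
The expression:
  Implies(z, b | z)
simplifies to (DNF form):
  True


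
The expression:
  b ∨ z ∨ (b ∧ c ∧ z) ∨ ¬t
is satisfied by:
  {b: True, z: True, t: False}
  {b: True, t: False, z: False}
  {z: True, t: False, b: False}
  {z: False, t: False, b: False}
  {b: True, z: True, t: True}
  {b: True, t: True, z: False}
  {z: True, t: True, b: False}


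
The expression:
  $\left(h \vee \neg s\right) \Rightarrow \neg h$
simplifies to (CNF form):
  $\neg h$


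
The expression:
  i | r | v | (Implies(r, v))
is always true.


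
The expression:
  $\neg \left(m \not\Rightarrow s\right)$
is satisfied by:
  {s: True, m: False}
  {m: False, s: False}
  {m: True, s: True}


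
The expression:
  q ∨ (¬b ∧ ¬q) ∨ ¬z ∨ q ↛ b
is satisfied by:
  {q: True, z: False, b: False}
  {z: False, b: False, q: False}
  {b: True, q: True, z: False}
  {b: True, z: False, q: False}
  {q: True, z: True, b: False}
  {z: True, q: False, b: False}
  {b: True, z: True, q: True}


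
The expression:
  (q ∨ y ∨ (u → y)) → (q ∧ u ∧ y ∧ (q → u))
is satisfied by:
  {u: True, q: False, y: False}
  {y: True, q: True, u: True}


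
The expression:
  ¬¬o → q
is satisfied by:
  {q: True, o: False}
  {o: False, q: False}
  {o: True, q: True}


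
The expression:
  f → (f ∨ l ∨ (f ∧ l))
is always true.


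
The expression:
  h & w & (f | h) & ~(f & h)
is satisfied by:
  {h: True, w: True, f: False}


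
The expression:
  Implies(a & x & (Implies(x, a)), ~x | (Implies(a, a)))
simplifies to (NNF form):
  True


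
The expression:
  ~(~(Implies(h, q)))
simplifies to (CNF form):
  q | ~h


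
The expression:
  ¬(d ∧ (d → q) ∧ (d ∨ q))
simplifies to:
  ¬d ∨ ¬q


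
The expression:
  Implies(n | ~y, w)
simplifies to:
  w | (y & ~n)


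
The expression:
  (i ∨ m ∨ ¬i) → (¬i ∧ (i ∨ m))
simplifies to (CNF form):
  m ∧ ¬i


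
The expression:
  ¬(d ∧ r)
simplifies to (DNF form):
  ¬d ∨ ¬r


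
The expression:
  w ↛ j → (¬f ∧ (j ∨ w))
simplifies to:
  j ∨ ¬f ∨ ¬w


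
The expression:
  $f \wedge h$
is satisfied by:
  {h: True, f: True}


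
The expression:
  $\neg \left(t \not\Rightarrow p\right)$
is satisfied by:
  {p: True, t: False}
  {t: False, p: False}
  {t: True, p: True}


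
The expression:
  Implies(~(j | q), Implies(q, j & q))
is always true.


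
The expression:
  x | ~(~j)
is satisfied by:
  {x: True, j: True}
  {x: True, j: False}
  {j: True, x: False}


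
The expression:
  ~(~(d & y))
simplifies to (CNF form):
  d & y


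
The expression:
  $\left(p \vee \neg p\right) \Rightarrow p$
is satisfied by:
  {p: True}


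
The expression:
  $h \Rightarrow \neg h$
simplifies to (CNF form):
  $\neg h$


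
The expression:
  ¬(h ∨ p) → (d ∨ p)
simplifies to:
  d ∨ h ∨ p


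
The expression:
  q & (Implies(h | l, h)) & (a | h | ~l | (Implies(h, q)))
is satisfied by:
  {h: True, q: True, l: False}
  {q: True, l: False, h: False}
  {h: True, l: True, q: True}


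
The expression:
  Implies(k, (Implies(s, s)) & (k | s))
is always true.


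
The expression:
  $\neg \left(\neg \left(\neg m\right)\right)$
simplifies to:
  $\neg m$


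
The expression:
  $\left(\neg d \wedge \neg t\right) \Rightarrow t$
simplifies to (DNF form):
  $d \vee t$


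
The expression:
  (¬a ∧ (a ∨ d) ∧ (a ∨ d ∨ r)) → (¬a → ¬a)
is always true.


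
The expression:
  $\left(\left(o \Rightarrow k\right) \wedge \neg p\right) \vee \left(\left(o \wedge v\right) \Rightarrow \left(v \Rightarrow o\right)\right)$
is always true.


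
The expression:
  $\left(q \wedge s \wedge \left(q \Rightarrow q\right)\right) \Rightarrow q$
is always true.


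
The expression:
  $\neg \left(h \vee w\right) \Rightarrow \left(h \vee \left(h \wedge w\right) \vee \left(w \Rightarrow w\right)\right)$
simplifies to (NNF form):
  $\text{True}$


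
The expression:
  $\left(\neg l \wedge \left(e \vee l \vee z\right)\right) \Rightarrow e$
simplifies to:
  $e \vee l \vee \neg z$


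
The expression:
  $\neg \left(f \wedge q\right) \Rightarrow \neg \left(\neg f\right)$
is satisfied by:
  {f: True}


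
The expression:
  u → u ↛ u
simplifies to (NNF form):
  ¬u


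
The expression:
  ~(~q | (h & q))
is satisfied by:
  {q: True, h: False}


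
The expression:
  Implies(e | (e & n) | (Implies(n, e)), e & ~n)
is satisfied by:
  {n: True, e: False}
  {e: True, n: False}


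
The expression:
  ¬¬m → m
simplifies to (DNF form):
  True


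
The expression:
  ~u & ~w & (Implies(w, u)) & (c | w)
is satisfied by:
  {c: True, u: False, w: False}


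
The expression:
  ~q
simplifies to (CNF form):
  ~q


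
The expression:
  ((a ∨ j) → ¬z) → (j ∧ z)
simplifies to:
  z ∧ (a ∨ j)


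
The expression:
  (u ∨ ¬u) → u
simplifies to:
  u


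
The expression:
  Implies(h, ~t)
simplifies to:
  ~h | ~t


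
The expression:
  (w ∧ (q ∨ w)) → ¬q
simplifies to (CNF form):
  ¬q ∨ ¬w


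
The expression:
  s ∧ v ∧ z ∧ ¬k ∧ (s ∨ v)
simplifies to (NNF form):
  s ∧ v ∧ z ∧ ¬k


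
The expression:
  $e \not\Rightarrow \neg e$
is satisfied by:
  {e: True}


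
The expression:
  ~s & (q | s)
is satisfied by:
  {q: True, s: False}


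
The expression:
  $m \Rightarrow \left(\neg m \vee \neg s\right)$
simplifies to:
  $\neg m \vee \neg s$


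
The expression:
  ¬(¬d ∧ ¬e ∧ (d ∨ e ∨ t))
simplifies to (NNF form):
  d ∨ e ∨ ¬t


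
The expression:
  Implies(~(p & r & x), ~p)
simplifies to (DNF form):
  ~p | (r & x)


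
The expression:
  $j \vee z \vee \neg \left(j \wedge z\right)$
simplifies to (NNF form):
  $\text{True}$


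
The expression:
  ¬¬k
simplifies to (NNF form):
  k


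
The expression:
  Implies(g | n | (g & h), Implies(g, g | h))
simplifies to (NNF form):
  True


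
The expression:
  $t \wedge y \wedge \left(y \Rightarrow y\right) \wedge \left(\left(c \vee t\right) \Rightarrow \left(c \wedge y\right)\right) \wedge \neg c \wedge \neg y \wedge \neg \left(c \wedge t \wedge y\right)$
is never true.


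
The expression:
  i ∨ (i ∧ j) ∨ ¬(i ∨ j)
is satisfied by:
  {i: True, j: False}
  {j: False, i: False}
  {j: True, i: True}
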